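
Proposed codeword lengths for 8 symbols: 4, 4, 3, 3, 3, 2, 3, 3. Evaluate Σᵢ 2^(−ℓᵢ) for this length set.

1

With common denominator 2^4 = 16: Σ 2^(−ℓᵢ) = 1/16 + 1/16 + 2/16 + 2/16 + 2/16 + 4/16 + 2/16 + 2/16 = 16/16 = 1.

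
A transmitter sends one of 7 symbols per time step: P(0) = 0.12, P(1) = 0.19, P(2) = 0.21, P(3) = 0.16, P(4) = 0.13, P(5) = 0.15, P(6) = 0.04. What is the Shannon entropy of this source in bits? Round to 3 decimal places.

2.697 bits

H = −Σ pᵢ log₂ pᵢ.
−0.12·log₂(0.12) = 0.3671
−0.19·log₂(0.19) = 0.4552
−0.21·log₂(0.21) = 0.4728
−0.16·log₂(0.16) = 0.4230
−0.13·log₂(0.13) = 0.3826
−0.15·log₂(0.15) = 0.4105
−0.04·log₂(0.04) = 0.1858
Sum ≈ 2.6971 → 2.697 bits.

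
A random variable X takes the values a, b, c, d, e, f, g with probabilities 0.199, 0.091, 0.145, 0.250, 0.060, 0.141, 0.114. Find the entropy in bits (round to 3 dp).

2.681 bits

H = −Σ pᵢ log₂ pᵢ.
−0.199·log₂(0.199) = 0.4635
−0.091·log₂(0.091) = 0.3147
−0.145·log₂(0.145) = 0.4040
−0.250·log₂(0.250) = 0.5000
−0.060·log₂(0.060) = 0.2435
−0.141·log₂(0.141) = 0.3985
−0.114·log₂(0.114) = 0.3571
Sum ≈ 2.6813 → 2.681 bits.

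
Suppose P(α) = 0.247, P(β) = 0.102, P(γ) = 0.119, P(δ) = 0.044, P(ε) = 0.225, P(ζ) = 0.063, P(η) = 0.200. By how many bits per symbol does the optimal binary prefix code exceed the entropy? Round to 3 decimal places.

0.037 bits

Entropy H = −Σ p log₂ p ≈ 2.5978 bits.
Huffman merges: 11/250+63/1000→107/1000; 51/500+107/1000→209/1000; 119/1000+1/5→319/1000; 209/1000+9/40→217/500; 247/1000+319/1000→283/500; 217/500+283/500→1. L = 527/200 ≈ 2.6350.
L − H = 2.6350 − 2.5978 = 0.037 bits.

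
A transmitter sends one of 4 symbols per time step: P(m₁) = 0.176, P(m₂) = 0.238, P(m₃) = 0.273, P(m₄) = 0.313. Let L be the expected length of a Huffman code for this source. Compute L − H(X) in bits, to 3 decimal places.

0.030 bits

Entropy H = −Σ p log₂ p ≈ 1.9699 bits.
Huffman merges: 22/125+119/500→207/500; 273/1000+313/1000→293/500; 207/500+293/500→1. L = 2 ≈ 2.0000.
L − H = 2.0000 − 1.9699 = 0.030 bits.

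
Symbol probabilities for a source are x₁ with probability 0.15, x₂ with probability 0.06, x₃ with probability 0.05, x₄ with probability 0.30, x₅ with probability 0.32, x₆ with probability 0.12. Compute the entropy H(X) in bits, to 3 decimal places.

H = −Σ pᵢ log₂ pᵢ.
−0.15·log₂(0.15) = 0.4105
−0.06·log₂(0.06) = 0.2435
−0.05·log₂(0.05) = 0.2161
−0.30·log₂(0.30) = 0.5211
−0.32·log₂(0.32) = 0.5260
−0.12·log₂(0.12) = 0.3671
Sum ≈ 2.2844 → 2.284 bits.

2.284 bits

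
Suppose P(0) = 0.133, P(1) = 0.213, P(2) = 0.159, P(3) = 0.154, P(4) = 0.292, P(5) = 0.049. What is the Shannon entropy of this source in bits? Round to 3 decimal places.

2.432 bits

H = −Σ pᵢ log₂ pᵢ.
−0.133·log₂(0.133) = 0.3871
−0.213·log₂(0.213) = 0.4752
−0.159·log₂(0.159) = 0.4218
−0.154·log₂(0.154) = 0.4156
−0.292·log₂(0.292) = 0.5186
−0.049·log₂(0.049) = 0.2132
Sum ≈ 2.4316 → 2.432 bits.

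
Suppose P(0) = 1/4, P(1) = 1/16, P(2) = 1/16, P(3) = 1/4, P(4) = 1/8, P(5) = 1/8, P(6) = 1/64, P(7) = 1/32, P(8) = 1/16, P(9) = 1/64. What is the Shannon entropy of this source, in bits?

Each probability is a power of 1/2, so log₂(1/p) is an integer.
H = Σ p·log₂(1/p) = 1/4·2 + 1/16·4 + 1/16·4 + 1/4·2 + 1/8·3 + 1/8·3 + 1/64·6 + 1/32·5 + 1/16·4 + 1/64·6 = 2.84375 bits.

2.84375 bits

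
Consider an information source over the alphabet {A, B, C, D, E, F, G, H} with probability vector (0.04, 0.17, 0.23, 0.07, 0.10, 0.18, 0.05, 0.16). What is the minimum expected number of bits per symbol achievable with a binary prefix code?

2.84 bits/symbol

Repeatedly combine the two least-probable nodes; the expected code length is the sum of the merged weights.
merge 1/25 + 1/20 → 9/100
merge 7/100 + 9/100 → 4/25
merge 1/10 + 4/25 → 13/50
merge 4/25 + 17/100 → 33/100
merge 9/50 + 23/100 → 41/100
merge 13/50 + 33/100 → 59/100
merge 41/100 + 59/100 → 1
L = 9/100 + 4/25 + 13/50 + 33/100 + 41/100 + 59/100 + 1 = 71/25 = 2.84 bits/symbol.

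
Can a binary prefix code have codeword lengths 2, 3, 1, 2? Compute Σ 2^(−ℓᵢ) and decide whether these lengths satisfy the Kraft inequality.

With common denominator 2^3 = 8: Σ 2^(−ℓᵢ) = 2/8 + 1/8 + 4/8 + 2/8 = 9/8 = 1.125.
Kraft's inequality requires Σ ≤ 1; here Σ = 1.125 > 1, so no such prefix code exists.

1.125; no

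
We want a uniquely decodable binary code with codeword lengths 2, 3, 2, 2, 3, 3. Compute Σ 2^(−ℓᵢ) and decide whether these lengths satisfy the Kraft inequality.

1.125; no

With common denominator 2^3 = 8: Σ 2^(−ℓᵢ) = 2/8 + 1/8 + 2/8 + 2/8 + 1/8 + 1/8 = 9/8 = 1.125.
Kraft's inequality requires Σ ≤ 1; here Σ = 1.125 > 1, so no such prefix code exists.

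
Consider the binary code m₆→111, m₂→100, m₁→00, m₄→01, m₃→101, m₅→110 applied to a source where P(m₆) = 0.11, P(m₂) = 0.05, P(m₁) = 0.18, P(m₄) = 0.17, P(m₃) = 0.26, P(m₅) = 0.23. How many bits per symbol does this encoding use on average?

L̄ = Σ pᵢ·ℓᵢ = 0.11·3 + 0.05·3 + 0.18·2 + 0.17·2 + 0.26·3 + 0.23·3 = 2.65 bits/symbol.

2.65 bits/symbol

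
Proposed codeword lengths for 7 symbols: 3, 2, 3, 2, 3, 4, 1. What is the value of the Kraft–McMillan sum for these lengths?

With common denominator 2^4 = 16: Σ 2^(−ℓᵢ) = 2/16 + 4/16 + 2/16 + 4/16 + 2/16 + 1/16 + 8/16 = 23/16 = 1.4375.

1.4375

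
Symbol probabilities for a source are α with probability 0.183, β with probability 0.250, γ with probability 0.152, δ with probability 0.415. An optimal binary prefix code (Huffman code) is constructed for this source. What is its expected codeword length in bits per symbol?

Repeatedly combine the two least-probable nodes; the expected code length is the sum of the merged weights.
merge 19/125 + 183/1000 → 67/200
merge 1/4 + 67/200 → 117/200
merge 83/200 + 117/200 → 1
L = 67/200 + 117/200 + 1 = 48/25 = 1.92 bits/symbol.

1.92 bits/symbol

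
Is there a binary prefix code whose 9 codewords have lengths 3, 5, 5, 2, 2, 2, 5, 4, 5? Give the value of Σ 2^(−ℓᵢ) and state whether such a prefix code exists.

With common denominator 2^5 = 32: Σ 2^(−ℓᵢ) = 4/32 + 1/32 + 1/32 + 8/32 + 8/32 + 8/32 + 1/32 + 2/32 + 1/32 = 34/32 = 1.0625.
Kraft's inequality requires Σ ≤ 1; here Σ = 1.0625 > 1, so no such prefix code exists.

1.0625; no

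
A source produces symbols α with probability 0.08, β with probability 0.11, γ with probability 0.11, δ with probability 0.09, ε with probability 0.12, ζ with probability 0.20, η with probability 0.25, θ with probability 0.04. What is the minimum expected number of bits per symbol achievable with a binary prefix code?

2.87 bits/symbol

Repeatedly combine the two least-probable nodes; the expected code length is the sum of the merged weights.
merge 1/25 + 2/25 → 3/25
merge 9/100 + 11/100 → 1/5
merge 11/100 + 3/25 → 23/100
merge 3/25 + 1/5 → 8/25
merge 1/5 + 23/100 → 43/100
merge 1/4 + 8/25 → 57/100
merge 43/100 + 57/100 → 1
L = 3/25 + 1/5 + 23/100 + 8/25 + 43/100 + 57/100 + 1 = 287/100 = 2.87 bits/symbol.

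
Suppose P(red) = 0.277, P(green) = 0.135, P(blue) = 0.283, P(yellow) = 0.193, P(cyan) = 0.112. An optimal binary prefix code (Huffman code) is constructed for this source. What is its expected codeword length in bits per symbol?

Repeatedly combine the two least-probable nodes; the expected code length is the sum of the merged weights.
merge 14/125 + 27/200 → 247/1000
merge 193/1000 + 247/1000 → 11/25
merge 277/1000 + 283/1000 → 14/25
merge 11/25 + 14/25 → 1
L = 247/1000 + 11/25 + 14/25 + 1 = 2247/1000 = 2.247 bits/symbol.

2.247 bits/symbol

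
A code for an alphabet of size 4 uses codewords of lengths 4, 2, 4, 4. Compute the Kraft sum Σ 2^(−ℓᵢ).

0.4375

With common denominator 2^4 = 16: Σ 2^(−ℓᵢ) = 1/16 + 4/16 + 1/16 + 1/16 = 7/16 = 0.4375.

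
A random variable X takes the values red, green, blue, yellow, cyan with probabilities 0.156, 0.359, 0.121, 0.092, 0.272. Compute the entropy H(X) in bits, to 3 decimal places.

H = −Σ pᵢ log₂ pᵢ.
−0.156·log₂(0.156) = 0.4181
−0.359·log₂(0.359) = 0.5306
−0.121·log₂(0.121) = 0.3687
−0.092·log₂(0.092) = 0.3167
−0.272·log₂(0.272) = 0.5109
Sum ≈ 2.1450 → 2.145 bits.

2.145 bits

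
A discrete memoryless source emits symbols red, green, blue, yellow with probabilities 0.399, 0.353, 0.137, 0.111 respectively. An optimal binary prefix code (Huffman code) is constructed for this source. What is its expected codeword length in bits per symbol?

Repeatedly combine the two least-probable nodes; the expected code length is the sum of the merged weights.
merge 111/1000 + 137/1000 → 31/125
merge 31/125 + 353/1000 → 601/1000
merge 399/1000 + 601/1000 → 1
L = 31/125 + 601/1000 + 1 = 1849/1000 = 1.849 bits/symbol.

1.849 bits/symbol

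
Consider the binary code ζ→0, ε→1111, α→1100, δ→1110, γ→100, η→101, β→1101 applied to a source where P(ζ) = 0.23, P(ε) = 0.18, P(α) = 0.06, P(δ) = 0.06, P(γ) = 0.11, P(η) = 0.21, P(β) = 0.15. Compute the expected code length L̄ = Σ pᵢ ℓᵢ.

L̄ = Σ pᵢ·ℓᵢ = 0.23·1 + 0.18·4 + 0.06·4 + 0.06·4 + 0.11·3 + 0.21·3 + 0.15·4 = 2.99 bits/symbol.

2.99 bits/symbol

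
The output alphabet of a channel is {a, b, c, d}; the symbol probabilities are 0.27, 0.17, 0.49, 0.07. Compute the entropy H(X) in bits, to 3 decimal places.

1.717 bits

H = −Σ pᵢ log₂ pᵢ.
−0.27·log₂(0.27) = 0.5100
−0.17·log₂(0.17) = 0.4346
−0.49·log₂(0.49) = 0.5043
−0.07·log₂(0.07) = 0.2686
Sum ≈ 1.7174 → 1.717 bits.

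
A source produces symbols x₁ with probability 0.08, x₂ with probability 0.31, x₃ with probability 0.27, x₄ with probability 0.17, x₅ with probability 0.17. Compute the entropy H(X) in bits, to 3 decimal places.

2.194 bits

H = −Σ pᵢ log₂ pᵢ.
−0.08·log₂(0.08) = 0.2915
−0.31·log₂(0.31) = 0.5238
−0.27·log₂(0.27) = 0.5100
−0.17·log₂(0.17) = 0.4346
−0.17·log₂(0.17) = 0.4346
Sum ≈ 2.1945 → 2.194 bits.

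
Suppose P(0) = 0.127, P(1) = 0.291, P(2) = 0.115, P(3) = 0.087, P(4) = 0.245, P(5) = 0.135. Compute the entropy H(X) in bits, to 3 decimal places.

H = −Σ pᵢ log₂ pᵢ.
−0.127·log₂(0.127) = 0.3781
−0.291·log₂(0.291) = 0.5182
−0.115·log₂(0.115) = 0.3588
−0.087·log₂(0.087) = 0.3065
−0.245·log₂(0.245) = 0.4971
−0.135·log₂(0.135) = 0.3900
Sum ≈ 2.4488 → 2.449 bits.

2.449 bits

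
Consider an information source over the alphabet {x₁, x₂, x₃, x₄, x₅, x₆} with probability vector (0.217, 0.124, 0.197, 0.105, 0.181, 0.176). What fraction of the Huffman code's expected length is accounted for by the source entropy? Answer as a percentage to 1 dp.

98.3%

Entropy H = −Σ p log₂ p ≈ 2.5423 bits.
Huffman merges: 21/200+31/250→229/1000; 22/125+181/1000→357/1000; 197/1000+217/1000→207/500; 229/1000+357/1000→293/500; 207/500+293/500→1. L = 1293/500 ≈ 2.5860.
Efficiency = H/L = 2.5423/2.5860 = 98.3%.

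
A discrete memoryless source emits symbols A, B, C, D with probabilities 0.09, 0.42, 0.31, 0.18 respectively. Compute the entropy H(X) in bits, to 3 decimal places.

H = −Σ pᵢ log₂ pᵢ.
−0.09·log₂(0.09) = 0.3127
−0.42·log₂(0.42) = 0.5256
−0.31·log₂(0.31) = 0.5238
−0.18·log₂(0.18) = 0.4453
Sum ≈ 1.8074 → 1.807 bits.

1.807 bits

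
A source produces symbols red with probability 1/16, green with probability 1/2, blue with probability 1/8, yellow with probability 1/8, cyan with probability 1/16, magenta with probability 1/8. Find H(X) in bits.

2.125 bits

Each probability is a power of 1/2, so log₂(1/p) is an integer.
H = Σ p·log₂(1/p) = 1/16·4 + 1/2·1 + 1/8·3 + 1/8·3 + 1/16·4 + 1/8·3 = 2.125 bits.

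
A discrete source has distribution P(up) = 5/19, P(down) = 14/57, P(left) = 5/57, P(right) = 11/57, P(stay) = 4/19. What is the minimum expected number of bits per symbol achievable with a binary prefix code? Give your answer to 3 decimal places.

Repeatedly combine the two least-probable nodes; the expected code length is the sum of the merged weights.
merge 5/57 + 11/57 → 16/57
merge 4/19 + 14/57 → 26/57
merge 5/19 + 16/57 → 31/57
merge 26/57 + 31/57 → 1
L = 16/57 + 26/57 + 31/57 + 1 = 130/57 ≈ 2.281 bits/symbol.

2.281 bits/symbol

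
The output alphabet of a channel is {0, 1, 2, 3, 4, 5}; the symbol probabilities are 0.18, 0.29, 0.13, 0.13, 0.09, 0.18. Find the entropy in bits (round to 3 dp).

H = −Σ pᵢ log₂ pᵢ.
−0.18·log₂(0.18) = 0.4453
−0.29·log₂(0.29) = 0.5179
−0.13·log₂(0.13) = 0.3826
−0.13·log₂(0.13) = 0.3826
−0.09·log₂(0.09) = 0.3127
−0.18·log₂(0.18) = 0.4453
Sum ≈ 2.4865 → 2.486 bits.

2.486 bits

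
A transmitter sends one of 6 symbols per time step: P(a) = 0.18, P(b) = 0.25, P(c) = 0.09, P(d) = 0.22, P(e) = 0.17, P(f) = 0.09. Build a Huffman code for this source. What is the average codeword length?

Repeatedly combine the two least-probable nodes; the expected code length is the sum of the merged weights.
merge 9/100 + 9/100 → 9/50
merge 17/100 + 9/50 → 7/20
merge 9/50 + 11/50 → 2/5
merge 1/4 + 7/20 → 3/5
merge 2/5 + 3/5 → 1
L = 9/50 + 7/20 + 2/5 + 3/5 + 1 = 253/100 = 2.53 bits/symbol.

2.53 bits/symbol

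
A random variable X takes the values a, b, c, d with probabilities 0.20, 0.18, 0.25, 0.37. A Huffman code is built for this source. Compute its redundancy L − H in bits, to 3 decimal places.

0.060 bits

Entropy H = −Σ p log₂ p ≈ 1.9404 bits.
Huffman merges: 9/50+1/5→19/50; 1/4+37/100→31/50; 19/50+31/50→1. L = 2 ≈ 2.0000.
L − H = 2.0000 − 1.9404 = 0.060 bits.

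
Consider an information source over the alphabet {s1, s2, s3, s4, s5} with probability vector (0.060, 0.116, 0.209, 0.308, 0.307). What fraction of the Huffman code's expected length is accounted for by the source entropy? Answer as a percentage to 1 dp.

97.5%

Entropy H = −Σ p log₂ p ≈ 2.1224 bits.
Huffman merges: 3/50+29/250→22/125; 22/125+209/1000→77/200; 307/1000+77/250→123/200; 77/200+123/200→1. L = 272/125 ≈ 2.1760.
Efficiency = H/L = 2.1224/2.1760 = 97.5%.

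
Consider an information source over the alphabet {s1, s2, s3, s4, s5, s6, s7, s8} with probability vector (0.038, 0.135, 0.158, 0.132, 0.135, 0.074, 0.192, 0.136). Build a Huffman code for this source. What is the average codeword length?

2.92 bits/symbol

Repeatedly combine the two least-probable nodes; the expected code length is the sum of the merged weights.
merge 19/500 + 37/500 → 14/125
merge 14/125 + 33/250 → 61/250
merge 27/200 + 27/200 → 27/100
merge 17/125 + 79/500 → 147/500
merge 24/125 + 61/250 → 109/250
merge 27/100 + 147/500 → 141/250
merge 109/250 + 141/250 → 1
L = 14/125 + 61/250 + 27/100 + 147/500 + 109/250 + 141/250 + 1 = 73/25 = 2.92 bits/symbol.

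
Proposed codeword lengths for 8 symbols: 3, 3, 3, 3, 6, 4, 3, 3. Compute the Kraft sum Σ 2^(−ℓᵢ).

0.828125

With common denominator 2^6 = 64: Σ 2^(−ℓᵢ) = 8/64 + 8/64 + 8/64 + 8/64 + 1/64 + 4/64 + 8/64 + 8/64 = 53/64 = 0.828125.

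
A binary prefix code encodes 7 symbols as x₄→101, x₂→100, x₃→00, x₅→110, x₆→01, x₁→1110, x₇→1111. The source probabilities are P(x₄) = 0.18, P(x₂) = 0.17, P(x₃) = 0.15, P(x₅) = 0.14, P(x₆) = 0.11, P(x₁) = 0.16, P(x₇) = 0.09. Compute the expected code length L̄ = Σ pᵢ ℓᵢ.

L̄ = Σ pᵢ·ℓᵢ = 0.18·3 + 0.17·3 + 0.15·2 + 0.14·3 + 0.11·2 + 0.16·4 + 0.09·4 = 2.99 bits/symbol.

2.99 bits/symbol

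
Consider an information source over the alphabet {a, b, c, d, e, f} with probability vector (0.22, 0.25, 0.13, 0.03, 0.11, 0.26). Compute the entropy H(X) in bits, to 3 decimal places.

2.371 bits

H = −Σ pᵢ log₂ pᵢ.
−0.22·log₂(0.22) = 0.4806
−0.25·log₂(0.25) = 0.5000
−0.13·log₂(0.13) = 0.3826
−0.03·log₂(0.03) = 0.1518
−0.11·log₂(0.11) = 0.3503
−0.26·log₂(0.26) = 0.5053
Sum ≈ 2.3706 → 2.371 bits.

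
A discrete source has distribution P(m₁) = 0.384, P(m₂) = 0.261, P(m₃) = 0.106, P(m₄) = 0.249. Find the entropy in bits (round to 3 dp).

1.879 bits

H = −Σ pᵢ log₂ pᵢ.
−0.384·log₂(0.384) = 0.5302
−0.261·log₂(0.261) = 0.5058
−0.106·log₂(0.106) = 0.3432
−0.249·log₂(0.249) = 0.4994
Sum ≈ 1.8787 → 1.879 bits.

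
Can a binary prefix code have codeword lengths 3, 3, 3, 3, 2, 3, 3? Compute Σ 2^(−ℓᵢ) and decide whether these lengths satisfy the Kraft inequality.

With common denominator 2^3 = 8: Σ 2^(−ℓᵢ) = 1/8 + 1/8 + 1/8 + 1/8 + 2/8 + 1/8 + 1/8 = 8/8 = 1.
Kraft's inequality requires Σ ≤ 1; here Σ = 1 ≤ 1, so such a prefix code exists.

1; yes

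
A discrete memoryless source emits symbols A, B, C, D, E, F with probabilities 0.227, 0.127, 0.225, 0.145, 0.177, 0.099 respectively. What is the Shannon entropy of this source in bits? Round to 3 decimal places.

H = −Σ pᵢ log₂ pᵢ.
−0.227·log₂(0.227) = 0.4856
−0.127·log₂(0.127) = 0.3781
−0.225·log₂(0.225) = 0.4842
−0.145·log₂(0.145) = 0.4040
−0.177·log₂(0.177) = 0.4422
−0.099·log₂(0.099) = 0.3303
Sum ≈ 2.5243 → 2.524 bits.

2.524 bits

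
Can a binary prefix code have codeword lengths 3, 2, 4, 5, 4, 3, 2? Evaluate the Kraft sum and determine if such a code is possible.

0.90625; yes

With common denominator 2^5 = 32: Σ 2^(−ℓᵢ) = 4/32 + 8/32 + 2/32 + 1/32 + 2/32 + 4/32 + 8/32 = 29/32 = 0.90625.
Kraft's inequality requires Σ ≤ 1; here Σ = 0.90625 ≤ 1, so such a prefix code exists.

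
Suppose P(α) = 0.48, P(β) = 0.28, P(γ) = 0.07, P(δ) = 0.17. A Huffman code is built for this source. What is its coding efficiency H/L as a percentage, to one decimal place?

Entropy H = −Σ p log₂ p ≈ 1.7256 bits.
Huffman merges: 7/100+17/100→6/25; 6/25+7/25→13/25; 12/25+13/25→1. L = 44/25 ≈ 1.7600.
Efficiency = H/L = 1.7256/1.7600 = 98.0%.

98.0%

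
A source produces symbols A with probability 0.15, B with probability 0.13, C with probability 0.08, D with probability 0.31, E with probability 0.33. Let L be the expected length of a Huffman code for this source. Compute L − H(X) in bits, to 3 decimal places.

0.074 bits

Entropy H = −Σ p log₂ p ≈ 2.1363 bits.
Huffman merges: 2/25+13/100→21/100; 3/20+21/100→9/25; 31/100+33/100→16/25; 9/25+16/25→1. L = 221/100 ≈ 2.2100.
L − H = 2.2100 − 2.1363 = 0.074 bits.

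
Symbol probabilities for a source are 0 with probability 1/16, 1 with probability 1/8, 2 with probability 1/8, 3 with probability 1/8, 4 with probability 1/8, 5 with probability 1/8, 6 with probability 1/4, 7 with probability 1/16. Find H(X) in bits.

Each probability is a power of 1/2, so log₂(1/p) is an integer.
H = Σ p·log₂(1/p) = 1/16·4 + 1/8·3 + 1/8·3 + 1/8·3 + 1/8·3 + 1/8·3 + 1/4·2 + 1/16·4 = 2.875 bits.

2.875 bits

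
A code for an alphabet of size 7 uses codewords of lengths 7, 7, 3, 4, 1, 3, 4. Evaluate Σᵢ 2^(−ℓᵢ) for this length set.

0.890625

With common denominator 2^7 = 128: Σ 2^(−ℓᵢ) = 1/128 + 1/128 + 16/128 + 8/128 + 64/128 + 16/128 + 8/128 = 114/128 = 0.890625.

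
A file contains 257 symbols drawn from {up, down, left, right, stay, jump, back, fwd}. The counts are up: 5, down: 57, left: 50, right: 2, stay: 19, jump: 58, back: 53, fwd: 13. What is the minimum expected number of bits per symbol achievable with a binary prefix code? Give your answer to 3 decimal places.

Probabilities are the counts divided by 257.
Repeatedly combine the two least-probable nodes; the expected code length is the sum of the merged weights.
merge 2/257 + 5/257 → 7/257
merge 7/257 + 13/257 → 20/257
merge 19/257 + 20/257 → 39/257
merge 39/257 + 50/257 → 89/257
merge 53/257 + 57/257 → 110/257
merge 58/257 + 89/257 → 147/257
merge 110/257 + 147/257 → 1
L = 7/257 + 20/257 + 39/257 + 89/257 + 110/257 + 147/257 + 1 = 669/257 ≈ 2.603 bits/symbol.

2.603 bits/symbol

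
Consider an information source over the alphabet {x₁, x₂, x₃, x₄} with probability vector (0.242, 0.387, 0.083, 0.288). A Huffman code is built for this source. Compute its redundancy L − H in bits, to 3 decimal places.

Entropy H = −Σ p log₂ p ≈ 1.8406 bits.
Huffman merges: 83/1000+121/500→13/40; 36/125+13/40→613/1000; 387/1000+613/1000→1. L = 969/500 ≈ 1.9380.
L − H = 1.9380 − 1.8406 = 0.097 bits.

0.097 bits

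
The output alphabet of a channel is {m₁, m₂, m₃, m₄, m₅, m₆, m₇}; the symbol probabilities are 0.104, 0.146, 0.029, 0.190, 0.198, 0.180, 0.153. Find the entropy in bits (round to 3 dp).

H = −Σ pᵢ log₂ pᵢ.
−0.104·log₂(0.104) = 0.3396
−0.146·log₂(0.146) = 0.4053
−0.029·log₂(0.029) = 0.1481
−0.190·log₂(0.190) = 0.4552
−0.198·log₂(0.198) = 0.4626
−0.180·log₂(0.180) = 0.4453
−0.153·log₂(0.153) = 0.4144
Sum ≈ 2.6705 → 2.671 bits.

2.671 bits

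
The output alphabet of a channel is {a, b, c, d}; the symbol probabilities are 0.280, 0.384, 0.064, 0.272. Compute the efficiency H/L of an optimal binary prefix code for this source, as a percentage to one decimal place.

Entropy H = −Σ p log₂ p ≈ 1.8092 bits.
Huffman merges: 8/125+34/125→42/125; 7/25+42/125→77/125; 48/125+77/125→1. L = 244/125 ≈ 1.9520.
Efficiency = H/L = 1.8092/1.9520 = 92.7%.

92.7%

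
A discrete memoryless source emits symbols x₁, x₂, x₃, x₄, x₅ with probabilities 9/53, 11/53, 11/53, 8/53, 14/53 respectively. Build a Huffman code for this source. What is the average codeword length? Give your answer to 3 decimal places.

Repeatedly combine the two least-probable nodes; the expected code length is the sum of the merged weights.
merge 8/53 + 9/53 → 17/53
merge 11/53 + 11/53 → 22/53
merge 14/53 + 17/53 → 31/53
merge 22/53 + 31/53 → 1
L = 17/53 + 22/53 + 31/53 + 1 = 123/53 ≈ 2.321 bits/symbol.

2.321 bits/symbol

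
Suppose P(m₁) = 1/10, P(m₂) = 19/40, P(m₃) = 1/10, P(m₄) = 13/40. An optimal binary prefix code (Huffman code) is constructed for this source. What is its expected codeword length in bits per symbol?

Repeatedly combine the two least-probable nodes; the expected code length is the sum of the merged weights.
merge 1/10 + 1/10 → 1/5
merge 1/5 + 13/40 → 21/40
merge 19/40 + 21/40 → 1
L = 1/5 + 21/40 + 1 = 69/40 = 1.725 bits/symbol.

1.725 bits/symbol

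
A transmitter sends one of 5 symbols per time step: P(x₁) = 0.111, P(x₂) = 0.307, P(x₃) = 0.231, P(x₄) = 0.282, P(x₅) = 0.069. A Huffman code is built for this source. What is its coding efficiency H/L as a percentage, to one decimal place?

98.4%

Entropy H = −Σ p log₂ p ≈ 2.1445 bits.
Huffman merges: 69/1000+111/1000→9/50; 9/50+231/1000→411/1000; 141/500+307/1000→589/1000; 411/1000+589/1000→1. L = 109/50 ≈ 2.1800.
Efficiency = H/L = 2.1445/2.1800 = 98.4%.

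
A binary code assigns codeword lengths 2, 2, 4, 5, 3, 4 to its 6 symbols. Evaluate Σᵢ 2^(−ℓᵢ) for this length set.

0.78125

With common denominator 2^5 = 32: Σ 2^(−ℓᵢ) = 8/32 + 8/32 + 2/32 + 1/32 + 4/32 + 2/32 = 25/32 = 0.78125.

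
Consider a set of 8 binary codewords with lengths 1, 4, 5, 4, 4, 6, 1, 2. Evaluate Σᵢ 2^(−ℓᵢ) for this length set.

1.484375

With common denominator 2^6 = 64: Σ 2^(−ℓᵢ) = 32/64 + 4/64 + 2/64 + 4/64 + 4/64 + 1/64 + 32/64 + 16/64 = 95/64 = 1.484375.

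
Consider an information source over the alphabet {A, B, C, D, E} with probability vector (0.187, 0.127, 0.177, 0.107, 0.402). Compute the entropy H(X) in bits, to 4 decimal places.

H = −Σ pᵢ log₂ pᵢ.
−0.187·log₂(0.187) = 0.4523
−0.127·log₂(0.127) = 0.3781
−0.177·log₂(0.177) = 0.4422
−0.107·log₂(0.107) = 0.3450
−0.402·log₂(0.402) = 0.5285
Sum ≈ 2.1461 → 2.1461 bits.

2.1461 bits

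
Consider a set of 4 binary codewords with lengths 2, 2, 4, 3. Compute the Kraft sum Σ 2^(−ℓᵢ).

With common denominator 2^4 = 16: Σ 2^(−ℓᵢ) = 4/16 + 4/16 + 1/16 + 2/16 = 11/16 = 0.6875.

0.6875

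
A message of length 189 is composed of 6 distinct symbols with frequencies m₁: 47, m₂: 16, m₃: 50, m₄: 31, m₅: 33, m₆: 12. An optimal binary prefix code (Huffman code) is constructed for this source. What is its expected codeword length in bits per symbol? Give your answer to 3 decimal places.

2.460 bits/symbol

Probabilities are the counts divided by 189.
Repeatedly combine the two least-probable nodes; the expected code length is the sum of the merged weights.
merge 4/63 + 16/189 → 4/27
merge 4/27 + 31/189 → 59/189
merge 11/63 + 47/189 → 80/189
merge 50/189 + 59/189 → 109/189
merge 80/189 + 109/189 → 1
L = 4/27 + 59/189 + 80/189 + 109/189 + 1 = 155/63 ≈ 2.460 bits/symbol.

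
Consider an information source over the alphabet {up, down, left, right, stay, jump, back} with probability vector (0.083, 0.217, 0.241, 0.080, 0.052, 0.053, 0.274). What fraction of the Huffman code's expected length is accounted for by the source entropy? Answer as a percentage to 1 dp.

99.4%

Entropy H = −Σ p log₂ p ≈ 2.5208 bits.
Huffman merges: 13/250+53/1000→21/200; 2/25+83/1000→163/1000; 21/200+163/1000→67/250; 217/1000+241/1000→229/500; 67/250+137/500→271/500; 229/500+271/500→1. L = 317/125 ≈ 2.5360.
Efficiency = H/L = 2.5208/2.5360 = 99.4%.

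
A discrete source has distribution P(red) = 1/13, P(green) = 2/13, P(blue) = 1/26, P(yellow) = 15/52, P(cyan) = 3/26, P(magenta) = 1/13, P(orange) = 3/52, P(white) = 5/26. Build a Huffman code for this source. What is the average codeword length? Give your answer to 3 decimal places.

Repeatedly combine the two least-probable nodes; the expected code length is the sum of the merged weights.
merge 1/26 + 3/52 → 5/52
merge 1/13 + 1/13 → 2/13
merge 5/52 + 3/26 → 11/52
merge 2/13 + 2/13 → 4/13
merge 5/26 + 11/52 → 21/52
merge 15/52 + 4/13 → 31/52
merge 21/52 + 31/52 → 1
L = 5/52 + 2/13 + 11/52 + 4/13 + 21/52 + 31/52 + 1 = 36/13 ≈ 2.769 bits/symbol.

2.769 bits/symbol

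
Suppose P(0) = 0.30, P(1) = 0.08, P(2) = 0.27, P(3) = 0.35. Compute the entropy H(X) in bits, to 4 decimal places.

1.8527 bits

H = −Σ pᵢ log₂ pᵢ.
−0.30·log₂(0.30) = 0.5211
−0.08·log₂(0.08) = 0.2915
−0.27·log₂(0.27) = 0.5100
−0.35·log₂(0.35) = 0.5301
Sum ≈ 1.8527 → 1.8527 bits.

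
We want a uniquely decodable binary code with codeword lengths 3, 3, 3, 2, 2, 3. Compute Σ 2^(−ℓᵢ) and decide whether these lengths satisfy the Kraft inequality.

With common denominator 2^3 = 8: Σ 2^(−ℓᵢ) = 1/8 + 1/8 + 1/8 + 2/8 + 2/8 + 1/8 = 8/8 = 1.
Kraft's inequality requires Σ ≤ 1; here Σ = 1 ≤ 1, so such a prefix code exists.

1; yes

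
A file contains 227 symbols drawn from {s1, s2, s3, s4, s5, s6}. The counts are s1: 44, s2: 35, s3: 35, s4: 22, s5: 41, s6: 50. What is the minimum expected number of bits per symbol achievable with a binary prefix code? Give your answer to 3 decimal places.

Probabilities are the counts divided by 227.
Repeatedly combine the two least-probable nodes; the expected code length is the sum of the merged weights.
merge 22/227 + 35/227 → 57/227
merge 35/227 + 41/227 → 76/227
merge 44/227 + 50/227 → 94/227
merge 57/227 + 76/227 → 133/227
merge 94/227 + 133/227 → 1
L = 57/227 + 76/227 + 94/227 + 133/227 + 1 = 587/227 ≈ 2.586 bits/symbol.

2.586 bits/symbol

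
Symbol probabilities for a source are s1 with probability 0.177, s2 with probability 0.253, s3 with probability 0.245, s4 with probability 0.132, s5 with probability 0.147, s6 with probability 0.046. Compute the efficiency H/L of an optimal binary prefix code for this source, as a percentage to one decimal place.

Entropy H = −Σ p log₂ p ≈ 2.4375 bits.
Huffman merges: 23/500+33/250→89/500; 147/1000+177/1000→81/250; 89/500+49/200→423/1000; 253/1000+81/250→577/1000; 423/1000+577/1000→1. L = 1251/500 ≈ 2.5020.
Efficiency = H/L = 2.4375/2.5020 = 97.4%.

97.4%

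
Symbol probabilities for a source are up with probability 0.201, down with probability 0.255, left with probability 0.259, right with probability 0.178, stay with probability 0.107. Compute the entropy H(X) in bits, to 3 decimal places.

2.261 bits

H = −Σ pᵢ log₂ pᵢ.
−0.201·log₂(0.201) = 0.4653
−0.255·log₂(0.255) = 0.5027
−0.259·log₂(0.259) = 0.5048
−0.178·log₂(0.178) = 0.4432
−0.107·log₂(0.107) = 0.3450
Sum ≈ 2.2610 → 2.261 bits.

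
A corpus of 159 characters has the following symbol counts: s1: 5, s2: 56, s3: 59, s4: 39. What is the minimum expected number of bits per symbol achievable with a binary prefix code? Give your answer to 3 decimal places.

1.906 bits/symbol

Probabilities are the counts divided by 159.
Repeatedly combine the two least-probable nodes; the expected code length is the sum of the merged weights.
merge 5/159 + 13/53 → 44/159
merge 44/159 + 56/159 → 100/159
merge 59/159 + 100/159 → 1
L = 44/159 + 100/159 + 1 = 101/53 ≈ 1.906 bits/symbol.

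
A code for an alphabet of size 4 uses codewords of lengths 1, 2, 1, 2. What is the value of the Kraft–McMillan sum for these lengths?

1.5

With common denominator 2^2 = 4: Σ 2^(−ℓᵢ) = 2/4 + 1/4 + 2/4 + 1/4 = 6/4 = 1.5.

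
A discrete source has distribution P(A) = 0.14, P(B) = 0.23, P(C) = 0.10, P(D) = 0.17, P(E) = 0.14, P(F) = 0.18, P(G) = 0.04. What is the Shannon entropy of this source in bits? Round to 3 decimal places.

2.680 bits

H = −Σ pᵢ log₂ pᵢ.
−0.14·log₂(0.14) = 0.3971
−0.23·log₂(0.23) = 0.4877
−0.10·log₂(0.10) = 0.3322
−0.17·log₂(0.17) = 0.4346
−0.14·log₂(0.14) = 0.3971
−0.18·log₂(0.18) = 0.4453
−0.04·log₂(0.04) = 0.1858
Sum ≈ 2.6797 → 2.680 bits.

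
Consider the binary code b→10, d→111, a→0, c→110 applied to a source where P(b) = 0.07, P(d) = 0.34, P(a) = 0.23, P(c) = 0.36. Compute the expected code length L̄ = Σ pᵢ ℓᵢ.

L̄ = Σ pᵢ·ℓᵢ = 0.07·2 + 0.34·3 + 0.23·1 + 0.36·3 = 2.47 bits/symbol.

2.47 bits/symbol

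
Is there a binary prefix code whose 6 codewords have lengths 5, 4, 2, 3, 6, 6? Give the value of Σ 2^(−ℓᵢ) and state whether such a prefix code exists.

With common denominator 2^6 = 64: Σ 2^(−ℓᵢ) = 2/64 + 4/64 + 16/64 + 8/64 + 1/64 + 1/64 = 32/64 = 0.5.
Kraft's inequality requires Σ ≤ 1; here Σ = 0.5 ≤ 1, so such a prefix code exists.

0.5; yes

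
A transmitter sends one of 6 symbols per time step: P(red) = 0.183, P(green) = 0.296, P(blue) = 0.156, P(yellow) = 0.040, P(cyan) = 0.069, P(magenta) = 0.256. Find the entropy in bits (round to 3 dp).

H = −Σ pᵢ log₂ pᵢ.
−0.183·log₂(0.183) = 0.4484
−0.296·log₂(0.296) = 0.5199
−0.156·log₂(0.156) = 0.4181
−0.040·log₂(0.040) = 0.1858
−0.069·log₂(0.069) = 0.2662
−0.256·log₂(0.256) = 0.5032
Sum ≈ 2.3415 → 2.342 bits.

2.342 bits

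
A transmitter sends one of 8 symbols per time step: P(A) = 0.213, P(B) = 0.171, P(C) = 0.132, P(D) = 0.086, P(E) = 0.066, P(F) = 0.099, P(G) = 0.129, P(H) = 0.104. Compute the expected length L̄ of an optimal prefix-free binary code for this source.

Repeatedly combine the two least-probable nodes; the expected code length is the sum of the merged weights.
merge 33/500 + 43/500 → 19/125
merge 99/1000 + 13/125 → 203/1000
merge 129/1000 + 33/250 → 261/1000
merge 19/125 + 171/1000 → 323/1000
merge 203/1000 + 213/1000 → 52/125
merge 261/1000 + 323/1000 → 73/125
merge 52/125 + 73/125 → 1
L = 19/125 + 203/1000 + 261/1000 + 323/1000 + 52/125 + 73/125 + 1 = 2939/1000 = 2.939 bits/symbol.

2.939 bits/symbol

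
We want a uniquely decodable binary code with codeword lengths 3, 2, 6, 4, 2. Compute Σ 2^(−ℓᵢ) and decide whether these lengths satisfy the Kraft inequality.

With common denominator 2^6 = 64: Σ 2^(−ℓᵢ) = 8/64 + 16/64 + 1/64 + 4/64 + 16/64 = 45/64 = 0.703125.
Kraft's inequality requires Σ ≤ 1; here Σ = 0.703125 ≤ 1, so such a prefix code exists.

0.703125; yes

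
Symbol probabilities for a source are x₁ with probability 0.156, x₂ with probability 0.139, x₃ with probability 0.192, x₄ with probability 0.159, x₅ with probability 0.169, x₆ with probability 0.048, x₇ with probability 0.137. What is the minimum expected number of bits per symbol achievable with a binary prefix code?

2.808 bits/symbol

Repeatedly combine the two least-probable nodes; the expected code length is the sum of the merged weights.
merge 6/125 + 137/1000 → 37/200
merge 139/1000 + 39/250 → 59/200
merge 159/1000 + 169/1000 → 41/125
merge 37/200 + 24/125 → 377/1000
merge 59/200 + 41/125 → 623/1000
merge 377/1000 + 623/1000 → 1
L = 37/200 + 59/200 + 41/125 + 377/1000 + 623/1000 + 1 = 351/125 = 2.808 bits/symbol.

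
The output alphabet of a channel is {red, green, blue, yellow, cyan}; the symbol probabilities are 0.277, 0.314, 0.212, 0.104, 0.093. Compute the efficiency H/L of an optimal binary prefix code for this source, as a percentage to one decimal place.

98.8%

Entropy H = −Σ p log₂ p ≈ 2.1705 bits.
Huffman merges: 93/1000+13/125→197/1000; 197/1000+53/250→409/1000; 277/1000+157/500→591/1000; 409/1000+591/1000→1. L = 2197/1000 ≈ 2.1970.
Efficiency = H/L = 2.1705/2.1970 = 98.8%.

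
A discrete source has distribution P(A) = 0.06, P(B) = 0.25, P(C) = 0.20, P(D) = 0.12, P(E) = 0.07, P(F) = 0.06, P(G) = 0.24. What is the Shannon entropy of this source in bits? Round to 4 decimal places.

H = −Σ pᵢ log₂ pᵢ.
−0.06·log₂(0.06) = 0.2435
−0.25·log₂(0.25) = 0.5000
−0.20·log₂(0.20) = 0.4644
−0.12·log₂(0.12) = 0.3671
−0.07·log₂(0.07) = 0.2686
−0.06·log₂(0.06) = 0.2435
−0.24·log₂(0.24) = 0.4941
Sum ≈ 2.5812 → 2.5812 bits.

2.5812 bits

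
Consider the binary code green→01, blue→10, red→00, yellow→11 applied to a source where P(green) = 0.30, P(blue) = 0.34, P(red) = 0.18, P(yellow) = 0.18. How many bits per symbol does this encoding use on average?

L̄ = Σ pᵢ·ℓᵢ = 0.30·2 + 0.34·2 + 0.18·2 + 0.18·2 = 2 bits/symbol.

2 bits/symbol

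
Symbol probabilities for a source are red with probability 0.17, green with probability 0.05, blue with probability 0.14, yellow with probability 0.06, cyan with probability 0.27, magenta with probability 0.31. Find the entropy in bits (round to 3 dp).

H = −Σ pᵢ log₂ pᵢ.
−0.17·log₂(0.17) = 0.4346
−0.05·log₂(0.05) = 0.2161
−0.14·log₂(0.14) = 0.3971
−0.06·log₂(0.06) = 0.2435
−0.27·log₂(0.27) = 0.5100
−0.31·log₂(0.31) = 0.5238
Sum ≈ 2.3251 → 2.325 bits.

2.325 bits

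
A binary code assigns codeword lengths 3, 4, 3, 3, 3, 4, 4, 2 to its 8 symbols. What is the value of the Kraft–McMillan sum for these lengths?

With common denominator 2^4 = 16: Σ 2^(−ℓᵢ) = 2/16 + 1/16 + 2/16 + 2/16 + 2/16 + 1/16 + 1/16 + 4/16 = 15/16 = 0.9375.

0.9375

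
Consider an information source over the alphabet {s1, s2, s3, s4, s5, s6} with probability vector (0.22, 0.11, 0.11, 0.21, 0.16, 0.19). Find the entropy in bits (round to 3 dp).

H = −Σ pᵢ log₂ pᵢ.
−0.22·log₂(0.22) = 0.4806
−0.11·log₂(0.11) = 0.3503
−0.11·log₂(0.11) = 0.3503
−0.21·log₂(0.21) = 0.4728
−0.16·log₂(0.16) = 0.4230
−0.19·log₂(0.19) = 0.4552
Sum ≈ 2.5322 → 2.532 bits.

2.532 bits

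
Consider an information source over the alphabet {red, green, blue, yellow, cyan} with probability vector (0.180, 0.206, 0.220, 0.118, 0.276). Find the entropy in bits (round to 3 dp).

H = −Σ pᵢ log₂ pᵢ.
−0.180·log₂(0.180) = 0.4453
−0.206·log₂(0.206) = 0.4695
−0.220·log₂(0.220) = 0.4806
−0.118·log₂(0.118) = 0.3638
−0.276·log₂(0.276) = 0.5126
Sum ≈ 2.2718 → 2.272 bits.

2.272 bits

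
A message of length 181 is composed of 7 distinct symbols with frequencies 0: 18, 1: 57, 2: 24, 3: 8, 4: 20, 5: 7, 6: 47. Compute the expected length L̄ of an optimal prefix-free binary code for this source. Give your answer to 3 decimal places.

2.508 bits/symbol

Probabilities are the counts divided by 181.
Repeatedly combine the two least-probable nodes; the expected code length is the sum of the merged weights.
merge 7/181 + 8/181 → 15/181
merge 15/181 + 18/181 → 33/181
merge 20/181 + 24/181 → 44/181
merge 33/181 + 44/181 → 77/181
merge 47/181 + 57/181 → 104/181
merge 77/181 + 104/181 → 1
L = 15/181 + 33/181 + 44/181 + 77/181 + 104/181 + 1 = 454/181 ≈ 2.508 bits/symbol.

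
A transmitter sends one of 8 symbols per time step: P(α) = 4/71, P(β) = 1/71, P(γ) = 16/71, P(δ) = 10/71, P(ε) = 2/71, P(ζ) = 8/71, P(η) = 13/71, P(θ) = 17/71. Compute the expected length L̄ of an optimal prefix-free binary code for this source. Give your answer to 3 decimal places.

2.676 bits/symbol

Repeatedly combine the two least-probable nodes; the expected code length is the sum of the merged weights.
merge 1/71 + 2/71 → 3/71
merge 3/71 + 4/71 → 7/71
merge 7/71 + 8/71 → 15/71
merge 10/71 + 13/71 → 23/71
merge 15/71 + 16/71 → 31/71
merge 17/71 + 23/71 → 40/71
merge 31/71 + 40/71 → 1
L = 3/71 + 7/71 + 15/71 + 23/71 + 31/71 + 40/71 + 1 = 190/71 ≈ 2.676 bits/symbol.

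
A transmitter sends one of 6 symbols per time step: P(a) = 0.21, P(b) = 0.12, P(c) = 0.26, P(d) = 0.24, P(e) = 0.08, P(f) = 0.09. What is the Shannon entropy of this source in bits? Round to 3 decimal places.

H = −Σ pᵢ log₂ pᵢ.
−0.21·log₂(0.21) = 0.4728
−0.12·log₂(0.12) = 0.3671
−0.26·log₂(0.26) = 0.5053
−0.24·log₂(0.24) = 0.4941
−0.08·log₂(0.08) = 0.2915
−0.09·log₂(0.09) = 0.3127
Sum ≈ 2.4435 → 2.443 bits.

2.443 bits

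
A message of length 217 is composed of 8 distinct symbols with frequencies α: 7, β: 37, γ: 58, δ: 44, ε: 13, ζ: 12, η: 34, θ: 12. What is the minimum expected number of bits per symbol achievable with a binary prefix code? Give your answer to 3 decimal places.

2.733 bits/symbol

Probabilities are the counts divided by 217.
Repeatedly combine the two least-probable nodes; the expected code length is the sum of the merged weights.
merge 1/31 + 12/217 → 19/217
merge 12/217 + 13/217 → 25/217
merge 19/217 + 25/217 → 44/217
merge 34/217 + 37/217 → 71/217
merge 44/217 + 44/217 → 88/217
merge 58/217 + 71/217 → 129/217
merge 88/217 + 129/217 → 1
L = 19/217 + 25/217 + 44/217 + 71/217 + 88/217 + 129/217 + 1 = 593/217 ≈ 2.733 bits/symbol.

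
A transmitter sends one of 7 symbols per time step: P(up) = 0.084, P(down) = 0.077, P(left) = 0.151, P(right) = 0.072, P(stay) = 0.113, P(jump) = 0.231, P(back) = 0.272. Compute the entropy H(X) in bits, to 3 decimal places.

2.625 bits

H = −Σ pᵢ log₂ pᵢ.
−0.084·log₂(0.084) = 0.3002
−0.077·log₂(0.077) = 0.2848
−0.151·log₂(0.151) = 0.4118
−0.072·log₂(0.072) = 0.2733
−0.113·log₂(0.113) = 0.3555
−0.231·log₂(0.231) = 0.4883
−0.272·log₂(0.272) = 0.5109
Sum ≈ 2.6248 → 2.625 bits.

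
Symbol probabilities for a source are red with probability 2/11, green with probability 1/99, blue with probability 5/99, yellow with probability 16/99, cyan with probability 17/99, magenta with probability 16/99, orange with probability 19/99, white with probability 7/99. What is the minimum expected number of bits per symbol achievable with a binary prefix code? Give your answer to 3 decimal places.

Repeatedly combine the two least-probable nodes; the expected code length is the sum of the merged weights.
merge 1/99 + 5/99 → 2/33
merge 2/33 + 7/99 → 13/99
merge 13/99 + 16/99 → 29/99
merge 16/99 + 17/99 → 1/3
merge 2/11 + 19/99 → 37/99
merge 29/99 + 1/3 → 62/99
merge 37/99 + 62/99 → 1
L = 2/33 + 13/99 + 29/99 + 1/3 + 37/99 + 62/99 + 1 = 31/11 ≈ 2.818 bits/symbol.

2.818 bits/symbol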